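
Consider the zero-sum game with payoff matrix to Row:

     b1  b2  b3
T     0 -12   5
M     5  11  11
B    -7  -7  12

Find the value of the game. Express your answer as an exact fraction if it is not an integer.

Row minima: T → -12, M → 5, B → -7; maximin = 5.
Column maxima: b1 → 5, b2 → 11, b3 → 12; minimax = 5.
Since maximin = minimax = 5, there is a saddle point and the value is 5.

5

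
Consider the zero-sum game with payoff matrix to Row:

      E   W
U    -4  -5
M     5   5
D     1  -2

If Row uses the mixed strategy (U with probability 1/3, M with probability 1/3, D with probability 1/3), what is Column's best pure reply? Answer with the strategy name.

W

If Column plays E, Row's expected payoff is (1/3)·(-4) + (1/3)·5 + (1/3)·1 = 2/3.
If Column plays W, Row's expected payoff is (1/3)·(-5) + (1/3)·5 + (1/3)·(-2) = -2/3.
Column minimizes Row's payoff; the smallest is -2/3, so the best response is W.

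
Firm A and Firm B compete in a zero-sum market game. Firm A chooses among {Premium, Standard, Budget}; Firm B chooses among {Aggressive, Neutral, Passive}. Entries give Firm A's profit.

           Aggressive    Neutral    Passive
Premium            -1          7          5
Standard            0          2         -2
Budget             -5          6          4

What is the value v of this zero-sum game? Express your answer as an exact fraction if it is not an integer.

Row minima: Premium → -1, Standard → -2, Budget → -5; maximin = -1.
Column maxima: Aggressive → 0, Neutral → 7, Passive → 5; minimax = 0.
-1 ≠ 0, so there is no saddle point; optimal play is mixed.
Budget is strictly dominated by Premium, so Firm A never plays it.
Neutral is strictly dominated by Aggressive (it gives Firm A strictly more in every row), so Firm B never plays it.
On the remaining 2×2 (Premium, Standard vs Aggressive, Passive):
Let Firm A play Premium with probability p. Expected payoff against Aggressive: (-1)p + 0(1−p) = −p; against Passive: 5p + (-2)(1−p) = 7p − 2.
Setting these equal: −p = 7p − 2 ⇒ −8p = -2 ⇒ p = 1/4, and the value is (-1)·(1/4) = -1/4.
For Firm B: with q = P(Aggressive), equating Premium's and Standard's payoffs gives −6q + 5 = 2q − 2 ⇒ q = 7/8.

-1/4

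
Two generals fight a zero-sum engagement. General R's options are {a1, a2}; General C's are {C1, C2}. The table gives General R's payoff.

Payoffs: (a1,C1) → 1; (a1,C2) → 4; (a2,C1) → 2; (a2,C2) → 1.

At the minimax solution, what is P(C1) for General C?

Row minima: a1 → 1, a2 → 1; maximin = 1.
Column maxima: C1 → 2, C2 → 4; minimax = 2.
1 ≠ 2, so there is no saddle point; optimal play is mixed.
Let General R play a1 with probability p. Expected payoff against C1: 1p + 2(1−p) = −p + 2; against C2: 4p + 1(1−p) = 3p + 1.
Setting these equal: −p + 2 = 3p + 1 ⇒ −4p = -1 ⇒ p = 1/4, and the value is (-1)·(1/4) + 2 = 7/4.
For General C: with q = P(C1), equating a1's and a2's payoffs gives −3q + 4 = q + 1 ⇒ q = 3/4.

3/4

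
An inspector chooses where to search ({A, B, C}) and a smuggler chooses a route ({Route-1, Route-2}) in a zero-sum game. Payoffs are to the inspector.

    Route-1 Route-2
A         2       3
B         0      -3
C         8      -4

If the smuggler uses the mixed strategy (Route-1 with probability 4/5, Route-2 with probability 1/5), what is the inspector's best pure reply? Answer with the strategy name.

Expected payoff of A: (4/5)·2 + (1/5)·3 = 11/5.
Expected payoff of B: (4/5)·0 + (1/5)·(-3) = -3/5.
Expected payoff of C: (4/5)·8 + (1/5)·(-4) = 28/5.
The largest is 28/5, so the inspector's best response is C.

C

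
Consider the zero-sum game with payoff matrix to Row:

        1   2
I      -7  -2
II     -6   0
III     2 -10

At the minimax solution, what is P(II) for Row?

2/3

Row minima: I → -7, II → -6, III → -10; maximin = -6.
Column maxima: 1 → 2, 2 → 0; minimax = 0.
-6 ≠ 0, so there is no saddle point; optimal play is mixed.
I is strictly dominated by II, so Row never plays it.
On the remaining 2×2 (II, III vs 1, 2):
Let Row play II with probability p. Expected payoff against 1: (-6)p + 2(1−p) = −8p + 2; against 2: 0p + (-10)(1−p) = 10p − 10.
Setting these equal: −8p + 2 = 10p − 10 ⇒ −18p = -12 ⇒ p = 2/3, and the value is (-8)·(2/3) + 2 = -10/3.
For Column: with q = P(1), equating II's and III's payoffs gives −6q = 12q − 10 ⇒ q = 5/9.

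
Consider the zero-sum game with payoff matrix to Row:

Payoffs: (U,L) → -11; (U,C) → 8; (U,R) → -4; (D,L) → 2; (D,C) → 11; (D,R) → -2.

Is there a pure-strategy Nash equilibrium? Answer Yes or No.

Yes

Row minima: U → -11, D → -2; maximin = -2.
Column maxima: L → 2, C → 11, R → -2; minimax = -2.
maximin = minimax = -2, so a saddle point exists.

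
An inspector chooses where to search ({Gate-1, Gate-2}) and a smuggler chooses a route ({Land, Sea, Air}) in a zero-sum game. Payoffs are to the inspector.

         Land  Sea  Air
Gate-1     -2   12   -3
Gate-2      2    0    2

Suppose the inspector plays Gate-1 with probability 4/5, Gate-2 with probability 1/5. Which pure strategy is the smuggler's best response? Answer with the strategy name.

If the smuggler plays Land, the inspector's expected payoff is (4/5)·(-2) + (1/5)·2 = -6/5.
If the smuggler plays Sea, the inspector's expected payoff is (4/5)·12 + (1/5)·0 = 48/5.
If the smuggler plays Air, the inspector's expected payoff is (4/5)·(-3) + (1/5)·2 = -2.
The smuggler minimizes the inspector's payoff; the smallest is -2, so the best response is Air.

Air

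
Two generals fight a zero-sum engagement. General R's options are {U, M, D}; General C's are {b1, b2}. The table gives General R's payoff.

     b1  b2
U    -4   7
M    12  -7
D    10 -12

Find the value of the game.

28/15

Row minima: U → -4, M → -7, D → -12; maximin = -4.
Column maxima: b1 → 12, b2 → 7; minimax = 7.
-4 ≠ 7, so there is no saddle point; optimal play is mixed.
D is strictly dominated by M, so General R never plays it.
On the remaining 2×2 (U, M vs b1, b2):
Let General R play U with probability p. Expected payoff against b1: (-4)p + 12(1−p) = −16p + 12; against b2: 7p + (-7)(1−p) = 14p − 7.
Setting these equal: −16p + 12 = 14p − 7 ⇒ −30p = -19 ⇒ p = 19/30, and the value is (-16)·(19/30) + 12 = 28/15.
For General C: with q = P(b1), equating U's and M's payoffs gives −11q + 7 = 19q − 7 ⇒ q = 7/15.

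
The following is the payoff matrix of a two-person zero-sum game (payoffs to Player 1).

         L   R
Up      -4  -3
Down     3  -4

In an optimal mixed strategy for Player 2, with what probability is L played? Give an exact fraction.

Row minima: Up → -4, Down → -4; maximin = -4.
Column maxima: L → 3, R → -3; minimax = -3.
-4 ≠ -3, so there is no saddle point; optimal play is mixed.
Let Player 1 play Up with probability p. Expected payoff against L: (-4)p + 3(1−p) = −7p + 3; against R: (-3)p + (-4)(1−p) = p − 4.
Setting these equal: −7p + 3 = p − 4 ⇒ −8p = -7 ⇒ p = 7/8, and the value is (-7)·(7/8) + 3 = -25/8.
For Player 2: with q = P(L), equating Up's and Down's payoffs gives −q − 3 = 7q − 4 ⇒ q = 1/8.

1/8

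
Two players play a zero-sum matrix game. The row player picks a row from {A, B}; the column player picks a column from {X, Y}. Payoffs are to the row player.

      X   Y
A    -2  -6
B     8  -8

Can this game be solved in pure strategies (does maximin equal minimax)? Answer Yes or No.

Yes

Row minima: A → -6, B → -8; maximin = -6.
Column maxima: X → 8, Y → -6; minimax = -6.
maximin = minimax = -6, so a saddle point exists.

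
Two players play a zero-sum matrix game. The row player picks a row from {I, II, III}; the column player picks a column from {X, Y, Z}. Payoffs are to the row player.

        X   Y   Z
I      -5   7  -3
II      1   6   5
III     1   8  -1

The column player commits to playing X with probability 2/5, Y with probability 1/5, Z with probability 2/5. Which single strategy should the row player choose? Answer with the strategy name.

II

Expected payoff of I: (2/5)·(-5) + (1/5)·7 + (2/5)·(-3) = -9/5.
Expected payoff of II: (2/5)·1 + (1/5)·6 + (2/5)·5 = 18/5.
Expected payoff of III: (2/5)·1 + (1/5)·8 + (2/5)·(-1) = 8/5.
The largest is 18/5, so the row player's best response is II.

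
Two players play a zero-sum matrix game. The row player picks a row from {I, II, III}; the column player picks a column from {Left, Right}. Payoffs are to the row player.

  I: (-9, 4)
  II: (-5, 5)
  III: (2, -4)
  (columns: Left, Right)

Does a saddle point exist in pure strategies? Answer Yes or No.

No

Row minima: I → -9, II → -5, III → -4; maximin = -4.
Column maxima: Left → 2, Right → 5; minimax = 2.
-4 ≠ 2, so no pure-strategy equilibrium exists.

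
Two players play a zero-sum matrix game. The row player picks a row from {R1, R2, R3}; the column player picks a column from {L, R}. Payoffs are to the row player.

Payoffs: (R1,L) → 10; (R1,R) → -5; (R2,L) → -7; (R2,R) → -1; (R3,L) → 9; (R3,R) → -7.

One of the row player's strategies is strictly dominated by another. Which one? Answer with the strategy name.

R3

R1 gives a strictly higher payoff than R3 against every column: 10 > 9, -5 > -7.
So R3 is strictly dominated and the row player never plays it.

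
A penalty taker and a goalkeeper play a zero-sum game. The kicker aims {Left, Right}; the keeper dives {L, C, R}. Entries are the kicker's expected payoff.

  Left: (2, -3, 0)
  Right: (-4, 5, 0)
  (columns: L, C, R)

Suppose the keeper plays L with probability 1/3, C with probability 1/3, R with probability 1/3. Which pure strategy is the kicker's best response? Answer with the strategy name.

Expected payoff of Left: (1/3)·2 + (1/3)·(-3) + (1/3)·0 = -1/3.
Expected payoff of Right: (1/3)·(-4) + (1/3)·5 + (1/3)·0 = 1/3.
The largest is 1/3, so the kicker's best response is Right.

Right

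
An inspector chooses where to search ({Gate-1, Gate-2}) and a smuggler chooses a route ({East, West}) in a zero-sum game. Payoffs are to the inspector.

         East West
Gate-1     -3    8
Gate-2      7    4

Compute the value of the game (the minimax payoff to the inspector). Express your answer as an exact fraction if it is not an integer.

34/7

Row minima: Gate-1 → -3, Gate-2 → 4; maximin = 4.
Column maxima: East → 7, West → 8; minimax = 7.
4 ≠ 7, so there is no saddle point; optimal play is mixed.
Let the inspector play Gate-1 with probability p. Expected payoff against East: (-3)p + 7(1−p) = −10p + 7; against West: 8p + 4(1−p) = 4p + 4.
Setting these equal: −10p + 7 = 4p + 4 ⇒ −14p = -3 ⇒ p = 3/14, and the value is (-10)·(3/14) + 7 = 34/7.
For the smuggler: with q = P(East), equating Gate-1's and Gate-2's payoffs gives −11q + 8 = 3q + 4 ⇒ q = 2/7.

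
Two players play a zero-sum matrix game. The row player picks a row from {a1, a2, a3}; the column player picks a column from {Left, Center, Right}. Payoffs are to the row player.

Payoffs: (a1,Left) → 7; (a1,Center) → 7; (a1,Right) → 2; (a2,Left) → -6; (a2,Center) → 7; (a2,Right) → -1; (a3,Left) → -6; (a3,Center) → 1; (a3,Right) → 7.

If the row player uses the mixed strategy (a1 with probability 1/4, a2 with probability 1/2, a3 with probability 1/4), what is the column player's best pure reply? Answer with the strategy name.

If the column player plays Left, the row player's expected payoff is (1/4)·7 + (1/2)·(-6) + (1/4)·(-6) = -11/4.
If the column player plays Center, the row player's expected payoff is (1/4)·7 + (1/2)·7 + (1/4)·1 = 11/2.
If the column player plays Right, the row player's expected payoff is (1/4)·2 + (1/2)·(-1) + (1/4)·7 = 7/4.
The column player minimizes the row player's payoff; the smallest is -11/4, so the best response is Left.

Left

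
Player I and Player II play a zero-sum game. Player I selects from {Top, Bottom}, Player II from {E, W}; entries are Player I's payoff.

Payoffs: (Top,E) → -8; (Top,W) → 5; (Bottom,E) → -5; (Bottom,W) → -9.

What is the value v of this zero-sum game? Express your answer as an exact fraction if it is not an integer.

-97/17

Row minima: Top → -8, Bottom → -9; maximin = -8.
Column maxima: E → -5, W → 5; minimax = -5.
-8 ≠ -5, so there is no saddle point; optimal play is mixed.
Let Player I play Top with probability p. Expected payoff against E: (-8)p + (-5)(1−p) = −3p − 5; against W: 5p + (-9)(1−p) = 14p − 9.
Setting these equal: −3p − 5 = 14p − 9 ⇒ −17p = -4 ⇒ p = 4/17, and the value is (-3)·(4/17) − 5 = -97/17.
For Player II: with q = P(E), equating Top's and Bottom's payoffs gives −13q + 5 = 4q − 9 ⇒ q = 14/17.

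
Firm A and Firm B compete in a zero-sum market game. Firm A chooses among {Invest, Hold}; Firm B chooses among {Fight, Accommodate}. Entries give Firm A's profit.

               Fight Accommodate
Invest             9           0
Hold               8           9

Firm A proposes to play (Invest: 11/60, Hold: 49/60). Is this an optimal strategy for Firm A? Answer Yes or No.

No

Against Fight this mix gives (11/60)·9 + (49/60)·8 = 491/60.
Against Accommodate this mix gives (11/60)·0 + (49/60)·9 = 147/20.
Firm B will play Accommodate, holding Firm A to 147/20. Shifting weight toward the row that does better against Accommodate would raise this floor (the equalizing mix achieves 81/10 against both Accommodate and Fight), so the proposed strategy is not optimal.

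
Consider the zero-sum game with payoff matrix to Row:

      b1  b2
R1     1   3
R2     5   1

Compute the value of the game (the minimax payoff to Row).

7/3

Row minima: R1 → 1, R2 → 1; maximin = 1.
Column maxima: b1 → 5, b2 → 3; minimax = 3.
1 ≠ 3, so there is no saddle point; optimal play is mixed.
Let Row play R1 with probability p. Expected payoff against b1: 1p + 5(1−p) = −4p + 5; against b2: 3p + 1(1−p) = 2p + 1.
Setting these equal: −4p + 5 = 2p + 1 ⇒ −6p = -4 ⇒ p = 2/3, and the value is (-4)·(2/3) + 5 = 7/3.
For Column: with q = P(b1), equating R1's and R2's payoffs gives −2q + 3 = 4q + 1 ⇒ q = 1/3.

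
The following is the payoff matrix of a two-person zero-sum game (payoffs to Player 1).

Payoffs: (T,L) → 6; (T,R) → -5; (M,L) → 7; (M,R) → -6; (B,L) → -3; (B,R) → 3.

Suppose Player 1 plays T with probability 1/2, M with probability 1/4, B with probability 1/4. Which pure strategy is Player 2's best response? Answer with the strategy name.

R

If Player 2 plays L, Player 1's expected payoff is (1/2)·6 + (1/4)·7 + (1/4)·(-3) = 4.
If Player 2 plays R, Player 1's expected payoff is (1/2)·(-5) + (1/4)·(-6) + (1/4)·3 = -13/4.
Player 2 minimizes Player 1's payoff; the smallest is -13/4, so the best response is R.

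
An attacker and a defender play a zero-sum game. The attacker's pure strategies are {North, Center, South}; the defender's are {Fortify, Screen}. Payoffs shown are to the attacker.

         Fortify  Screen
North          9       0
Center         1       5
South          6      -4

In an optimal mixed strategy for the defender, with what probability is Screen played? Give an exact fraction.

Row minima: North → 0, Center → 1, South → -4; maximin = 1.
Column maxima: Fortify → 9, Screen → 5; minimax = 5.
1 ≠ 5, so there is no saddle point; optimal play is mixed.
South is strictly dominated by North, so the attacker never plays it.
On the remaining 2×2 (North, Center vs Fortify, Screen):
Let the attacker play North with probability p. Expected payoff against Fortify: 9p + 1(1−p) = 8p + 1; against Screen: 0p + 5(1−p) = −5p + 5.
Setting these equal: 8p + 1 = −5p + 5 ⇒ 13p = 4 ⇒ p = 4/13, and the value is (8)·(4/13) + 1 = 45/13.
For the defender: with q = P(Fortify), equating North's and Center's payoffs gives 9q = −4q + 5 ⇒ q = 5/13.

8/13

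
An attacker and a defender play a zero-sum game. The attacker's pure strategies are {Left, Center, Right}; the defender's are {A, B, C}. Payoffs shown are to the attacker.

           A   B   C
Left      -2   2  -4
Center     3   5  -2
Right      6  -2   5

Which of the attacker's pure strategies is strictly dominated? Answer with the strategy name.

Left

Center gives a strictly higher payoff than Left against every column: 3 > -2, 5 > 2, -2 > -4.
So Left is strictly dominated and the attacker never plays it.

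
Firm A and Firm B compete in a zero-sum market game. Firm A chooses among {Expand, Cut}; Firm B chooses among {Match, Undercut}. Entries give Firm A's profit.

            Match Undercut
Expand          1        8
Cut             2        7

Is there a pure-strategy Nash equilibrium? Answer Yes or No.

Row minima: Expand → 1, Cut → 2; maximin = 2.
Column maxima: Match → 2, Undercut → 8; minimax = 2.
maximin = minimax = 2, so a saddle point exists.

Yes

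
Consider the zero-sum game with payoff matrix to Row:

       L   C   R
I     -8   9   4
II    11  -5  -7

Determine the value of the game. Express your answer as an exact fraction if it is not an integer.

-2/5

Row minima: I → -8, II → -7; maximin = -7.
Column maxima: L → 11, C → 9, R → 4; minimax = 4.
-7 ≠ 4, so there is no saddle point; optimal play is mixed.
C is strictly dominated by R (it gives Row strictly more in every row), so Column never plays it.
On the remaining 2×2 (I, II vs L, R):
Let Row play I with probability p. Expected payoff against L: (-8)p + 11(1−p) = −19p + 11; against R: 4p + (-7)(1−p) = 11p − 7.
Setting these equal: −19p + 11 = 11p − 7 ⇒ −30p = -18 ⇒ p = 3/5, and the value is (-19)·(3/5) + 11 = -2/5.
For Column: with q = P(L), equating I's and II's payoffs gives −12q + 4 = 18q − 7 ⇒ q = 11/30.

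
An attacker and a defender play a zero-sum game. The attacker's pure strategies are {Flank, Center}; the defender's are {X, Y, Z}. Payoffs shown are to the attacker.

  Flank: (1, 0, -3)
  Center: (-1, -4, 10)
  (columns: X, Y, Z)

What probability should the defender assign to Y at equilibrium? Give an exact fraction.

13/17

Row minima: Flank → -3, Center → -4; maximin = -3.
Column maxima: X → 1, Y → 0, Z → 10; minimax = 0.
-3 ≠ 0, so there is no saddle point; optimal play is mixed.
X is strictly dominated by Y (it gives the attacker strictly more in every row), so the defender never plays it.
On the remaining 2×2 (Flank, Center vs Y, Z):
Let the attacker play Flank with probability p. Expected payoff against Y: 0p + (-4)(1−p) = 4p − 4; against Z: (-3)p + 10(1−p) = −13p + 10.
Setting these equal: 4p − 4 = −13p + 10 ⇒ 17p = 14 ⇒ p = 14/17, and the value is (4)·(14/17) − 4 = -12/17.
For the defender: with q = P(Y), equating Flank's and Center's payoffs gives 3q − 3 = −14q + 10 ⇒ q = 13/17.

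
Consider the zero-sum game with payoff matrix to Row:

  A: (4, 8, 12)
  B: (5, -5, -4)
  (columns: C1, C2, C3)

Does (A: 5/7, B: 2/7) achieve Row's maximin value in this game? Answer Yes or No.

Yes

Against C1 this mix gives (5/7)·4 + (2/7)·5 = 30/7.
Against C2 this mix gives (5/7)·8 + (2/7)·(-5) = 30/7.
Against C3 this mix gives (5/7)·12 + (2/7)·(-4) = 52/7.
All of Column's active replies (C1, C2) yield 30/7, and no column does worse for Row. The mix makes Column indifferent and guarantees 30/7, so it is optimal.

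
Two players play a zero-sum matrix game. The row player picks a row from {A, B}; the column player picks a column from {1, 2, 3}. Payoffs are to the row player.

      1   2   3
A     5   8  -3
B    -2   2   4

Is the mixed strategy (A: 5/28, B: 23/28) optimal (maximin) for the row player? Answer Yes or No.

Against 1 this mix gives (5/28)·5 + (23/28)·(-2) = -3/4.
Against 2 this mix gives (5/28)·8 + (23/28)·2 = 43/14.
Against 3 this mix gives (5/28)·(-3) + (23/28)·4 = 11/4.
The column player will play 1, holding the row player to -3/4. Shifting weight toward the row that does better against 1 would raise this floor (the equalizing mix achieves 1 against both 1 and 3), so the proposed strategy is not optimal.

No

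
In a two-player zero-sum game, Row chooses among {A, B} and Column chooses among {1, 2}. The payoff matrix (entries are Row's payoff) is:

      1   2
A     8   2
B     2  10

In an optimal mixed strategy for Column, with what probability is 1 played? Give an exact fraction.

Row minima: A → 2, B → 2; maximin = 2.
Column maxima: 1 → 8, 2 → 10; minimax = 8.
2 ≠ 8, so there is no saddle point; optimal play is mixed.
Let Row play A with probability p. Expected payoff against 1: 8p + 2(1−p) = 6p + 2; against 2: 2p + 10(1−p) = −8p + 10.
Setting these equal: 6p + 2 = −8p + 10 ⇒ 14p = 8 ⇒ p = 4/7, and the value is (6)·(4/7) + 2 = 38/7.
For Column: with q = P(1), equating A's and B's payoffs gives 6q + 2 = −8q + 10 ⇒ q = 4/7.

4/7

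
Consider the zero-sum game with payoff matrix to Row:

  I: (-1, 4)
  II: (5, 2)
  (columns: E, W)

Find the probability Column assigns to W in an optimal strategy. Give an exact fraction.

3/4

Row minima: I → -1, II → 2; maximin = 2.
Column maxima: E → 5, W → 4; minimax = 4.
2 ≠ 4, so there is no saddle point; optimal play is mixed.
Let Row play I with probability p. Expected payoff against E: (-1)p + 5(1−p) = −6p + 5; against W: 4p + 2(1−p) = 2p + 2.
Setting these equal: −6p + 5 = 2p + 2 ⇒ −8p = -3 ⇒ p = 3/8, and the value is (-6)·(3/8) + 5 = 11/4.
For Column: with q = P(E), equating I's and II's payoffs gives −5q + 4 = 3q + 2 ⇒ q = 1/4.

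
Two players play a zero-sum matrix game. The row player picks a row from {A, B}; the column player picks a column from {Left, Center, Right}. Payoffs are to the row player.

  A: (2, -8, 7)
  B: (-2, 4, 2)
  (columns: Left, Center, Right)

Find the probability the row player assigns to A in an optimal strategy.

Row minima: A → -8, B → -2; maximin = -2.
Column maxima: Left → 2, Center → 4, Right → 7; minimax = 2.
-2 ≠ 2, so there is no saddle point; optimal play is mixed.
Right is strictly dominated by Left (it gives the row player strictly more in every row), so the column player never plays it.
On the remaining 2×2 (A, B vs Left, Center):
Let the row player play A with probability p. Expected payoff against Left: 2p + (-2)(1−p) = 4p − 2; against Center: (-8)p + 4(1−p) = −12p + 4.
Setting these equal: 4p − 2 = −12p + 4 ⇒ 16p = 6 ⇒ p = 3/8, and the value is (4)·(3/8) − 2 = -1/2.
For the column player: with q = P(Left), equating A's and B's payoffs gives 10q − 8 = −6q + 4 ⇒ q = 3/4.

3/8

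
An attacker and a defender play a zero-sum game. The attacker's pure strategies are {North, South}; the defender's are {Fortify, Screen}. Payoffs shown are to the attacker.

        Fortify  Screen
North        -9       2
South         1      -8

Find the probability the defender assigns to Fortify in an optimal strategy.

1/2

Row minima: North → -9, South → -8; maximin = -8.
Column maxima: Fortify → 1, Screen → 2; minimax = 1.
-8 ≠ 1, so there is no saddle point; optimal play is mixed.
Let the attacker play North with probability p. Expected payoff against Fortify: (-9)p + 1(1−p) = −10p + 1; against Screen: 2p + (-8)(1−p) = 10p − 8.
Setting these equal: −10p + 1 = 10p − 8 ⇒ −20p = -9 ⇒ p = 9/20, and the value is (-10)·(9/20) + 1 = -7/2.
For the defender: with q = P(Fortify), equating North's and South's payoffs gives −11q + 2 = 9q − 8 ⇒ q = 1/2.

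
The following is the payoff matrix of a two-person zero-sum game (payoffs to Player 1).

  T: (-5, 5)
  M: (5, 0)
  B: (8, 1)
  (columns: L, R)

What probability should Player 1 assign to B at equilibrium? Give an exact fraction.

10/17

Row minima: T → -5, M → 0, B → 1; maximin = 1.
Column maxima: L → 8, R → 5; minimax = 5.
1 ≠ 5, so there is no saddle point; optimal play is mixed.
M is strictly dominated by B, so Player 1 never plays it.
On the remaining 2×2 (T, B vs L, R):
Let Player 1 play T with probability p. Expected payoff against L: (-5)p + 8(1−p) = −13p + 8; against R: 5p + 1(1−p) = 4p + 1.
Setting these equal: −13p + 8 = 4p + 1 ⇒ −17p = -7 ⇒ p = 7/17, and the value is (-13)·(7/17) + 8 = 45/17.
For Player 2: with q = P(L), equating T's and B's payoffs gives −10q + 5 = 7q + 1 ⇒ q = 4/17.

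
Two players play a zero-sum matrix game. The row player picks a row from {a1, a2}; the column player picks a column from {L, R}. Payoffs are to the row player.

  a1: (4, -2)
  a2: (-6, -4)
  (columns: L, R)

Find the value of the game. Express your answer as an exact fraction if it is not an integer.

Row minima: a1 → -2, a2 → -6; maximin = -2.
Column maxima: L → 4, R → -2; minimax = -2.
Since maximin = minimax = -2, there is a saddle point and the value is -2.

-2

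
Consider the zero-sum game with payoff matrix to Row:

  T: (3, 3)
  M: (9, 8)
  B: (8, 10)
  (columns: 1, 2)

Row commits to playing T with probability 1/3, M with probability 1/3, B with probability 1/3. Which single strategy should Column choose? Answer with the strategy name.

If Column plays 1, Row's expected payoff is (1/3)·3 + (1/3)·9 + (1/3)·8 = 20/3.
If Column plays 2, Row's expected payoff is (1/3)·3 + (1/3)·8 + (1/3)·10 = 7.
Column minimizes Row's payoff; the smallest is 20/3, so the best response is 1.

1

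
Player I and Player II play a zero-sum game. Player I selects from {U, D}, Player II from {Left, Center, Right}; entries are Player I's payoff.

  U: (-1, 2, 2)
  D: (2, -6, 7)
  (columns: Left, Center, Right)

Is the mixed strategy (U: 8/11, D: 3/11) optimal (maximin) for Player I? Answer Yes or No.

Against Left this mix gives (8/11)·(-1) + (3/11)·2 = -2/11.
Against Center this mix gives (8/11)·2 + (3/11)·(-6) = -2/11.
Against Right this mix gives (8/11)·2 + (3/11)·7 = 37/11.
All of Player II's active replies (Left, Center) yield -2/11, and no column does worse for Player I. The mix makes Player II indifferent and guarantees -2/11, so it is optimal.

Yes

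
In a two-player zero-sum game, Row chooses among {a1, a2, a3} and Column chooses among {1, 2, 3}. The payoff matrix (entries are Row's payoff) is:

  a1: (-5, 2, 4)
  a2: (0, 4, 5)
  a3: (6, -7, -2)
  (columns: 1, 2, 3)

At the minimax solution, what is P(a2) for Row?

Row minima: a1 → -5, a2 → 0, a3 → -7; maximin = 0.
Column maxima: 1 → 6, 2 → 4, 3 → 5; minimax = 4.
0 ≠ 4, so there is no saddle point; optimal play is mixed.
a1 is strictly dominated by a2, so Row never plays it.
3 is strictly dominated by 2 (it gives Row strictly more in every row), so Column never plays it.
On the remaining 2×2 (a2, a3 vs 1, 2):
Let Row play a2 with probability p. Expected payoff against 1: 0p + 6(1−p) = −6p + 6; against 2: 4p + (-7)(1−p) = 11p − 7.
Setting these equal: −6p + 6 = 11p − 7 ⇒ −17p = -13 ⇒ p = 13/17, and the value is (-6)·(13/17) + 6 = 24/17.
For Column: with q = P(1), equating a2's and a3's payoffs gives −4q + 4 = 13q − 7 ⇒ q = 11/17.

13/17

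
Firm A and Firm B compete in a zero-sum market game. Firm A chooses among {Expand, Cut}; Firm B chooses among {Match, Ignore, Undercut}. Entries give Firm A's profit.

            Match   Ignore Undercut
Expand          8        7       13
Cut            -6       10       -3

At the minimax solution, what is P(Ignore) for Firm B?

Row minima: Expand → 7, Cut → -6; maximin = 7.
Column maxima: Match → 8, Ignore → 10, Undercut → 13; minimax = 8.
7 ≠ 8, so there is no saddle point; optimal play is mixed.
Undercut is strictly dominated by Match (it gives Firm A strictly more in every row), so Firm B never plays it.
On the remaining 2×2 (Expand, Cut vs Match, Ignore):
Let Firm A play Expand with probability p. Expected payoff against Match: 8p + (-6)(1−p) = 14p − 6; against Ignore: 7p + 10(1−p) = −3p + 10.
Setting these equal: 14p − 6 = −3p + 10 ⇒ 17p = 16 ⇒ p = 16/17, and the value is (14)·(16/17) − 6 = 122/17.
For Firm B: with q = P(Match), equating Expand's and Cut's payoffs gives q + 7 = −16q + 10 ⇒ q = 3/17.

14/17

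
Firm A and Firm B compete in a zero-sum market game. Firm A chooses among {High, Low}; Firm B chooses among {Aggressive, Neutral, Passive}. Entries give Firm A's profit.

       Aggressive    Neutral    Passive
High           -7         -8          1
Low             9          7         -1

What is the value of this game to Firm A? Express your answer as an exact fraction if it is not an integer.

Row minima: High → -8, Low → -1; maximin = -1.
Column maxima: Aggressive → 9, Neutral → 7, Passive → 1; minimax = 1.
-1 ≠ 1, so there is no saddle point; optimal play is mixed.
Aggressive is strictly dominated by Neutral (it gives Firm A strictly more in every row), so Firm B never plays it.
On the remaining 2×2 (High, Low vs Neutral, Passive):
Let Firm A play High with probability p. Expected payoff against Neutral: (-8)p + 7(1−p) = −15p + 7; against Passive: 1p + (-1)(1−p) = 2p − 1.
Setting these equal: −15p + 7 = 2p − 1 ⇒ −17p = -8 ⇒ p = 8/17, and the value is (-15)·(8/17) + 7 = -1/17.
For Firm B: with q = P(Neutral), equating High's and Low's payoffs gives −9q + 1 = 8q − 1 ⇒ q = 2/17.

-1/17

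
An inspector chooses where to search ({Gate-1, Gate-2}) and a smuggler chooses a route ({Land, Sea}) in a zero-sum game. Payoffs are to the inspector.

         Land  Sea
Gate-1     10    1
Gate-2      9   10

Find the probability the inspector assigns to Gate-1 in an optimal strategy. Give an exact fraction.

Row minima: Gate-1 → 1, Gate-2 → 9; maximin = 9.
Column maxima: Land → 10, Sea → 10; minimax = 10.
9 ≠ 10, so there is no saddle point; optimal play is mixed.
Let the inspector play Gate-1 with probability p. Expected payoff against Land: 10p + 9(1−p) = p + 9; against Sea: 1p + 10(1−p) = −9p + 10.
Setting these equal: p + 9 = −9p + 10 ⇒ 10p = 1 ⇒ p = 1/10, and the value is (1)·(1/10) + 9 = 91/10.
For the smuggler: with q = P(Land), equating Gate-1's and Gate-2's payoffs gives 9q + 1 = −q + 10 ⇒ q = 9/10.

1/10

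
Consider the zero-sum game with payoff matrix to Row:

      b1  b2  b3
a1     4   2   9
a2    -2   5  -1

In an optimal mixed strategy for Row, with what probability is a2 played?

2/9

Row minima: a1 → 2, a2 → -2; maximin = 2.
Column maxima: b1 → 4, b2 → 5, b3 → 9; minimax = 4.
2 ≠ 4, so there is no saddle point; optimal play is mixed.
b3 is strictly dominated by b1 (it gives Row strictly more in every row), so Column never plays it.
On the remaining 2×2 (a1, a2 vs b1, b2):
Let Row play a1 with probability p. Expected payoff against b1: 4p + (-2)(1−p) = 6p − 2; against b2: 2p + 5(1−p) = −3p + 5.
Setting these equal: 6p − 2 = −3p + 5 ⇒ 9p = 7 ⇒ p = 7/9, and the value is (6)·(7/9) − 2 = 8/3.
For Column: with q = P(b1), equating a1's and a2's payoffs gives 2q + 2 = −7q + 5 ⇒ q = 1/3.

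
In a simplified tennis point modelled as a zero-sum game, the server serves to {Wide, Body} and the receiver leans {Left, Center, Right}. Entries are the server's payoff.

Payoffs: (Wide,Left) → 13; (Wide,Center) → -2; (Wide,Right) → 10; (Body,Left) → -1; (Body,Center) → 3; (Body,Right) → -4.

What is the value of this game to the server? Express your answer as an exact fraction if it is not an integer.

22/19

Row minima: Wide → -2, Body → -4; maximin = -2.
Column maxima: Left → 13, Center → 3, Right → 10; minimax = 3.
-2 ≠ 3, so there is no saddle point; optimal play is mixed.
Left is strictly dominated by Right (it gives the server strictly more in every row), so the receiver never plays it.
On the remaining 2×2 (Wide, Body vs Center, Right):
Let the server play Wide with probability p. Expected payoff against Center: (-2)p + 3(1−p) = −5p + 3; against Right: 10p + (-4)(1−p) = 14p − 4.
Setting these equal: −5p + 3 = 14p − 4 ⇒ −19p = -7 ⇒ p = 7/19, and the value is (-5)·(7/19) + 3 = 22/19.
For the receiver: with q = P(Center), equating Wide's and Body's payoffs gives −12q + 10 = 7q − 4 ⇒ q = 14/19.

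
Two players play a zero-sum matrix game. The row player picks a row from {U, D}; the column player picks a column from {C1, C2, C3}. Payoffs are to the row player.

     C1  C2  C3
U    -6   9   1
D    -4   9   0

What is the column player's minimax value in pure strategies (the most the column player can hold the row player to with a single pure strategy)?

-4

Column maxima: C1 → -4, C2 → 9, C3 → 1.
The smallest of these is -4.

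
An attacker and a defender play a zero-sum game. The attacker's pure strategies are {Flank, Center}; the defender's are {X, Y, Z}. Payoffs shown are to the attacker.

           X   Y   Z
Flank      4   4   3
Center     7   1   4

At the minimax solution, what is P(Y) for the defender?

1/4

Row minima: Flank → 3, Center → 1; maximin = 3.
Column maxima: X → 7, Y → 4, Z → 4; minimax = 4.
3 ≠ 4, so there is no saddle point; optimal play is mixed.
X is strictly dominated by Z (it gives the attacker strictly more in every row), so the defender never plays it.
On the remaining 2×2 (Flank, Center vs Y, Z):
Let the attacker play Flank with probability p. Expected payoff against Y: 4p + 1(1−p) = 3p + 1; against Z: 3p + 4(1−p) = −p + 4.
Setting these equal: 3p + 1 = −p + 4 ⇒ 4p = 3 ⇒ p = 3/4, and the value is (3)·(3/4) + 1 = 13/4.
For the defender: with q = P(Y), equating Flank's and Center's payoffs gives q + 3 = −3q + 4 ⇒ q = 1/4.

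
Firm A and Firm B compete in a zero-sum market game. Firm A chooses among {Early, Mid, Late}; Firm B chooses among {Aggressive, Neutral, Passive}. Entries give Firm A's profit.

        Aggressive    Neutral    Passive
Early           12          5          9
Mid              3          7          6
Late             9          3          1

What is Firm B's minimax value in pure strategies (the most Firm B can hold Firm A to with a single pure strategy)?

7

Column maxima: Aggressive → 12, Neutral → 7, Passive → 9.
The smallest of these is 7.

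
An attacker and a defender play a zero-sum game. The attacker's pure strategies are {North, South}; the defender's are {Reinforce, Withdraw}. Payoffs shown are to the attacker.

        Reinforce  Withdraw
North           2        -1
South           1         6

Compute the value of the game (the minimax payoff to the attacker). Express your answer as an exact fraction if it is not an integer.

13/8

Row minima: North → -1, South → 1; maximin = 1.
Column maxima: Reinforce → 2, Withdraw → 6; minimax = 2.
1 ≠ 2, so there is no saddle point; optimal play is mixed.
Let the attacker play North with probability p. Expected payoff against Reinforce: 2p + 1(1−p) = p + 1; against Withdraw: (-1)p + 6(1−p) = −7p + 6.
Setting these equal: p + 1 = −7p + 6 ⇒ 8p = 5 ⇒ p = 5/8, and the value is (1)·(5/8) + 1 = 13/8.
For the defender: with q = P(Reinforce), equating North's and South's payoffs gives 3q − 1 = −5q + 6 ⇒ q = 7/8.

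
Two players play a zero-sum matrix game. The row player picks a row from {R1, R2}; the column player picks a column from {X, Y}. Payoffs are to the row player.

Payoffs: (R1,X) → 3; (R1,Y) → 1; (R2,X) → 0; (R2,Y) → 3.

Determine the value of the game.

Row minima: R1 → 1, R2 → 0; maximin = 1.
Column maxima: X → 3, Y → 3; minimax = 3.
1 ≠ 3, so there is no saddle point; optimal play is mixed.
Let the row player play R1 with probability p. Expected payoff against X: 3p + 0(1−p) = 3p; against Y: 1p + 3(1−p) = −2p + 3.
Setting these equal: 3p = −2p + 3 ⇒ 5p = 3 ⇒ p = 3/5, and the value is (3)·(3/5) = 9/5.
For the column player: with q = P(X), equating R1's and R2's payoffs gives 2q + 1 = −3q + 3 ⇒ q = 2/5.

9/5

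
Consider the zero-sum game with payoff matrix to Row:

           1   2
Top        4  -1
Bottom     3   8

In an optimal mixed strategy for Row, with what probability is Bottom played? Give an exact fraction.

1/2

Row minima: Top → -1, Bottom → 3; maximin = 3.
Column maxima: 1 → 4, 2 → 8; minimax = 4.
3 ≠ 4, so there is no saddle point; optimal play is mixed.
Let Row play Top with probability p. Expected payoff against 1: 4p + 3(1−p) = p + 3; against 2: (-1)p + 8(1−p) = −9p + 8.
Setting these equal: p + 3 = −9p + 8 ⇒ 10p = 5 ⇒ p = 1/2, and the value is (1)·(1/2) + 3 = 7/2.
For Column: with q = P(1), equating Top's and Bottom's payoffs gives 5q − 1 = −5q + 8 ⇒ q = 9/10.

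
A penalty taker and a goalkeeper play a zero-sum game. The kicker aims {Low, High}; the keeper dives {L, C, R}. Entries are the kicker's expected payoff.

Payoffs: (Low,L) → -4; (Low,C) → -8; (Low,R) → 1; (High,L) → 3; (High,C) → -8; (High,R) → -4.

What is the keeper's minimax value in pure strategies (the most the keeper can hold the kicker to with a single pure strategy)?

-8

Column maxima: L → 3, C → -8, R → 1.
The smallest of these is -8.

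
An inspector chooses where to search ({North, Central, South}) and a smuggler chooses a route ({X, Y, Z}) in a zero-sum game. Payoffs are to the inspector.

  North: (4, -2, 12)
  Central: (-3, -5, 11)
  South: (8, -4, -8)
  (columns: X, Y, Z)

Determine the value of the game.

-2

Row minima: North → -2, Central → -5, South → -8; maximin = -2.
Column maxima: X → 8, Y → -2, Z → 12; minimax = -2.
Since maximin = minimax = -2, there is a saddle point and the value is -2.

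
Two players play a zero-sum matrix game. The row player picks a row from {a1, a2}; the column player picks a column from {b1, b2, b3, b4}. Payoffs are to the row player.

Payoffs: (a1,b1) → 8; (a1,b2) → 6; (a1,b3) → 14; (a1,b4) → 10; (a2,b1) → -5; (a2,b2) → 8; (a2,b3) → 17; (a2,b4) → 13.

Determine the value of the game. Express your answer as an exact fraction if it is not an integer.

94/15

Row minima: a1 → 6, a2 → -5; maximin = 6.
Column maxima: b1 → 8, b2 → 8, b3 → 17, b4 → 13; minimax = 8.
6 ≠ 8, so there is no saddle point; optimal play is mixed.
b3 is strictly dominated by b1 (it gives the row player strictly more in every row), so the column player never plays it.
b4 is strictly dominated by b1 (it gives the row player strictly more in every row), so the column player never plays it.
On the remaining 2×2 (a1, a2 vs b1, b2):
Let the row player play a1 with probability p. Expected payoff against b1: 8p + (-5)(1−p) = 13p − 5; against b2: 6p + 8(1−p) = −2p + 8.
Setting these equal: 13p − 5 = −2p + 8 ⇒ 15p = 13 ⇒ p = 13/15, and the value is (13)·(13/15) − 5 = 94/15.
For the column player: with q = P(b1), equating a1's and a2's payoffs gives 2q + 6 = −13q + 8 ⇒ q = 2/15.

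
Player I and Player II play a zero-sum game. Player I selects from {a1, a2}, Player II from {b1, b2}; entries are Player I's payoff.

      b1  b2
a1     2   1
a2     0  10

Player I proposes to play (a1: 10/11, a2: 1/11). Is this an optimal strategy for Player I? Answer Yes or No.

Yes

Against b1 this mix gives (10/11)·2 + (1/11)·0 = 20/11.
Against b2 this mix gives (10/11)·1 + (1/11)·10 = 20/11.
All of Player II's active replies (b1, b2) yield 20/11, and no column does worse for Player I. The mix makes Player II indifferent and guarantees 20/11, so it is optimal.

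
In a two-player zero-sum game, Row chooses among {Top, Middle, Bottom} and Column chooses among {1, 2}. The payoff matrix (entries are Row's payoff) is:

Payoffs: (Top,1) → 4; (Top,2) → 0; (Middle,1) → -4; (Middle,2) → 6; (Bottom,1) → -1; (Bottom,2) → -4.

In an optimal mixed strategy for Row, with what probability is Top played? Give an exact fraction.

Row minima: Top → 0, Middle → -4, Bottom → -4; maximin = 0.
Column maxima: 1 → 4, 2 → 6; minimax = 4.
0 ≠ 4, so there is no saddle point; optimal play is mixed.
Bottom is strictly dominated by Top, so Row never plays it.
On the remaining 2×2 (Top, Middle vs 1, 2):
Let Row play Top with probability p. Expected payoff against 1: 4p + (-4)(1−p) = 8p − 4; against 2: 0p + 6(1−p) = −6p + 6.
Setting these equal: 8p − 4 = −6p + 6 ⇒ 14p = 10 ⇒ p = 5/7, and the value is (8)·(5/7) − 4 = 12/7.
For Column: with q = P(1), equating Top's and Middle's payoffs gives 4q = −10q + 6 ⇒ q = 3/7.

5/7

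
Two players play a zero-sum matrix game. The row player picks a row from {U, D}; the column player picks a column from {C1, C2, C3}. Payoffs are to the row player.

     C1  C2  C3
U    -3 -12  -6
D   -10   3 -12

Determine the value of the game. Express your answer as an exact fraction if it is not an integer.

Row minima: U → -12, D → -12; maximin = -12.
Column maxima: C1 → -3, C2 → 3, C3 → -6; minimax = -6.
-12 ≠ -6, so there is no saddle point; optimal play is mixed.
C1 is strictly dominated by C3 (it gives the row player strictly more in every row), so the column player never plays it.
On the remaining 2×2 (U, D vs C2, C3):
Let the row player play U with probability p. Expected payoff against C2: (-12)p + 3(1−p) = −15p + 3; against C3: (-6)p + (-12)(1−p) = 6p − 12.
Setting these equal: −15p + 3 = 6p − 12 ⇒ −21p = -15 ⇒ p = 5/7, and the value is (-15)·(5/7) + 3 = -54/7.
For the column player: with q = P(C2), equating U's and D's payoffs gives −6q − 6 = 15q − 12 ⇒ q = 2/7.

-54/7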